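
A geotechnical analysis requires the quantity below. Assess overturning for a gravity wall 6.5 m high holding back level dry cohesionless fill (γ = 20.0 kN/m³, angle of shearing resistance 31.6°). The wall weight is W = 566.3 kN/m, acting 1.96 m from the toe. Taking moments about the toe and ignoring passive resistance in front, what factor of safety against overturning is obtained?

K_a = tan²(45° − 31.6°/2) = 0.3123.
P_a = ½K_aγH² = 0.5×0.3123×20.0×6.5² = 132.0 kN/m, acting at H/3 = 2.167 m above the base.
Overturning moment M_o = P_a × H/3 = 132.0 × 2.167 = 285.9.
Resisting moment M_r = W × 1.96 = 566.3 × 1.96 = 1110.
FS_overturning = M_r/M_o = 1110/285.9 = 3.882.

3.88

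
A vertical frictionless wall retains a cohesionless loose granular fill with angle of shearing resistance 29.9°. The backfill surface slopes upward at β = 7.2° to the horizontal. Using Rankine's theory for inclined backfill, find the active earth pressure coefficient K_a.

0.343

K_a = cos β · (cos β − √(cos²β − cos²φ)) / (cos β + √(cos²β − cos²φ)).
cos β = 0.9921, cos φ = 0.8669, √(cos²β − cos²φ) = 0.4825.
K_a = 0.9921 × (0.9921 − 0.4825)/(0.9921 + 0.4825) = 0.3429.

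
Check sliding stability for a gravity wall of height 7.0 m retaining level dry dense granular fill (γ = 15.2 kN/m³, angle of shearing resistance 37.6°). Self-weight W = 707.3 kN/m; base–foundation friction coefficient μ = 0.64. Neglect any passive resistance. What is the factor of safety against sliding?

K_a = tan²(45° − 37.6°/2) = 0.2421.
P_a = ½K_aγH² = 0.5×0.2421×15.2×7.0² = 90.17 kN/m, acting at H/3 = 2.333 m above the base.
FS_sliding = μW / P_a = 0.64×707.3 / 90.17 = 5.020.

5.02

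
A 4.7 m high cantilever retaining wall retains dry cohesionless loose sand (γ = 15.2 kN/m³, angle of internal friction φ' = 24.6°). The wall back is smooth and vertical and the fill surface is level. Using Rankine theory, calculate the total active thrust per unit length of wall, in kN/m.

69.2 kN/m

K_a = tan²(45° − φ/2) = 0.4121.
P_a = ½ K_a γ H² = 0.5 × 0.4121 × 15.2 × 4.7² = 69.19 kN/m.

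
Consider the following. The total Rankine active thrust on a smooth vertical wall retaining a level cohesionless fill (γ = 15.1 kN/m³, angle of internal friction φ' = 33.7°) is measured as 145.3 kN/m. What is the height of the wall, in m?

K_a = 0.2863. P_a = ½ K_a γ H² ⇒ H = √(2P_a/(K_a γ)).
H = √(2×145.3/(0.2863×15.1)) = 8.199 m.

8.20 m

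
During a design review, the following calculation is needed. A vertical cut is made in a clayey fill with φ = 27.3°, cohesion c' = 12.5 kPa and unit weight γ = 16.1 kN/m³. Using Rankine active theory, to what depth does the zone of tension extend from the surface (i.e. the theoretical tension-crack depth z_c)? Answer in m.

K_a = tan²(45° − 27.3°/2) = 0.3711; √K_a = 0.6092.
The active pressure is zero where K_a γ z = 2c√K_a, so z_c = 2c/(γ√K_a) = 2×12.5/(16.1×0.6092) = 2.549 m.

2.55 m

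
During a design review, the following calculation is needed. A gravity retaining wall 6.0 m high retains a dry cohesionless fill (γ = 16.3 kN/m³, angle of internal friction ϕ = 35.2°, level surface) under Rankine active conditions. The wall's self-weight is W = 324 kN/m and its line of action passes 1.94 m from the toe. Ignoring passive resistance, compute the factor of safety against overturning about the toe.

K_a = tan²(45° − 35.2°/2) = 0.2687.
P_a = ½K_aγH² = 0.5×0.2687×16.3×6.0² = 78.83 kN/m, acting at H/3 = 2.000 m above the base.
Overturning moment M_o = P_a × H/3 = 78.83 × 2.000 = 157.7.
Resisting moment M_r = W × 1.94 = 324 × 1.94 = 628.6.
FS_overturning = M_r/M_o = 628.6/157.7 = 3.987.

3.99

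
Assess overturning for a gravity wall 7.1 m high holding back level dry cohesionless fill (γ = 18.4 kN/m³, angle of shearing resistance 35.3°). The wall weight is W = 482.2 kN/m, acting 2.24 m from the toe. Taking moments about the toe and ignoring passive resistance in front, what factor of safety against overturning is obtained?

K_a = tan²(45° − 35.3°/2) = 0.2675.
P_a = ½K_aγH² = 0.5×0.2675×18.4×7.1² = 124.1 kN/m, acting at H/3 = 2.367 m above the base.
Overturning moment M_o = P_a × H/3 = 124.1 × 2.367 = 293.7.
Resisting moment M_r = W × 2.24 = 482.2 × 2.24 = 1080.
FS_overturning = M_r/M_o = 1080/293.7 = 3.678.

3.68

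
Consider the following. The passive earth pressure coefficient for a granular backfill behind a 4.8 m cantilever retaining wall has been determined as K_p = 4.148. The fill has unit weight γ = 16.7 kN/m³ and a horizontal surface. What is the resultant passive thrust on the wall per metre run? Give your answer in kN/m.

798 kN/m

P = ½ K_p γ H² = 0.5 × 4.148 × 16.7 × 4.8² = 798.0 kN/m.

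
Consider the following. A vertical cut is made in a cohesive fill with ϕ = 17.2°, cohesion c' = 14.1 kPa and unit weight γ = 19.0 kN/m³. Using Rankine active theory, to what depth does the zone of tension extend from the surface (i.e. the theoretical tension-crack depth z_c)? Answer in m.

K_a = tan²(45° − 17.2°/2) = 0.5436; √K_a = 0.7373.
The active pressure is zero where K_a γ z = 2c√K_a, so z_c = 2c/(γ√K_a) = 2×14.1/(19.0×0.7373) = 2.013 m.

2.01 m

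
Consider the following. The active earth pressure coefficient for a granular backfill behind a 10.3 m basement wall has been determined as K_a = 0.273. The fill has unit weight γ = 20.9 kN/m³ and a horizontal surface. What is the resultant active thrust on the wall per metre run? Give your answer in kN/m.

P = ½ K_a γ H² = 0.5 × 0.273 × 20.9 × 10.3² = 302.7 kN/m.

303 kN/m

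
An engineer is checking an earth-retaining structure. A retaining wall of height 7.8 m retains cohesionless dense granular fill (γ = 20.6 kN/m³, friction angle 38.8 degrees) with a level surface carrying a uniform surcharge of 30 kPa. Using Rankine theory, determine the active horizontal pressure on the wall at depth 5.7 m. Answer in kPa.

K_a = (1 − sin φ)/(1 + sin φ) = 0.2296.
σ_v = γz + q = 20.6 × 5.7 + 30 = 147.4 kPa.
σ_h = K_a σ_v = 0.2296 × 147.4 = 33.84 kPa.

33.8 kPa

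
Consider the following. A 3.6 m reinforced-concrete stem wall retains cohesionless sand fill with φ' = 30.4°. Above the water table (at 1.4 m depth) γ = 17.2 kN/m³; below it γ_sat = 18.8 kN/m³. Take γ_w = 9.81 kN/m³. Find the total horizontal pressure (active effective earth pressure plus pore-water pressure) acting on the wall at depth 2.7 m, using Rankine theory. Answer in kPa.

24.5 kPa

K_a = (1 − sin φ)/(1 + sin φ) = 0.3280.
γ' = 18.8 − 9.81 = 8.990 kN/m³.
Effective vertical stress at 2.7 m: σ'_v = 17.2×1.4 + 8.990×1.30 = 35.77 kPa.
σ'_h = K_a σ'_v = 0.3280 × 35.77 = 11.73 kPa; u = γ_w × 1.30 = 12.75 kPa.
Total σ_h = 11.73 + 12.75 = 24.48 kPa.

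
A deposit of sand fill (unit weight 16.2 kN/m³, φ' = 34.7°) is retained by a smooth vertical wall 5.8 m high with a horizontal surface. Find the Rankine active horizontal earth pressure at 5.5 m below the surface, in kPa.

24.5 kPa

K_a = (1 − sin φ)/(1 + sin φ) = 0.2745.
σ_h = K_a γ z = 0.2745 × 16.2 × 5.5 = 24.46 kPa.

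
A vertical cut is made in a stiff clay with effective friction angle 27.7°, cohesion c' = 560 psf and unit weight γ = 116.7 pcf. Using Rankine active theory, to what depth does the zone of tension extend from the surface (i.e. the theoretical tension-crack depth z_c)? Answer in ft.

15.9 ft

K_a = tan²(45° − 27.7°/2) = 0.3653; √K_a = 0.6044.
The active pressure is zero where K_a γ z = 2c√K_a, so z_c = 2c/(γ√K_a) = 2×560/(116.7×0.6044) = 15.88 ft.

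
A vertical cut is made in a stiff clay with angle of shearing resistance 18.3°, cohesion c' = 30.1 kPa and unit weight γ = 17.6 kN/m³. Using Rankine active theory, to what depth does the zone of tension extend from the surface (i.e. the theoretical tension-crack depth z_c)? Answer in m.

K_a = tan²(45° − 18.3°/2) = 0.5221; √K_a = 0.7226.
The active pressure is zero where K_a γ z = 2c√K_a, so z_c = 2c/(γ√K_a) = 2×30.1/(17.6×0.7226) = 4.734 m.

4.73 m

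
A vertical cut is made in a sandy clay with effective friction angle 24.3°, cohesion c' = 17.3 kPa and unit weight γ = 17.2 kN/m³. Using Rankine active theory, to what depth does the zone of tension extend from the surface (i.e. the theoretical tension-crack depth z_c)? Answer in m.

3.12 m

K_a = tan²(45° − 24.3°/2) = 0.4169; √K_a = 0.6457.
The active pressure is zero where K_a γ z = 2c√K_a, so z_c = 2c/(γ√K_a) = 2×17.3/(17.2×0.6457) = 3.115 m.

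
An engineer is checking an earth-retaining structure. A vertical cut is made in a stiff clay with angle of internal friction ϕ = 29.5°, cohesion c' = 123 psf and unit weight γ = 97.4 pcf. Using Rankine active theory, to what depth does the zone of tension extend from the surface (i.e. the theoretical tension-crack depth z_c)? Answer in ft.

K_a = tan²(45° − 29.5°/2) = 0.3401; √K_a = 0.5832.
The active pressure is zero where K_a γ z = 2c√K_a, so z_c = 2c/(γ√K_a) = 2×123/(97.4×0.5832) = 4.331 ft.

4.33 ft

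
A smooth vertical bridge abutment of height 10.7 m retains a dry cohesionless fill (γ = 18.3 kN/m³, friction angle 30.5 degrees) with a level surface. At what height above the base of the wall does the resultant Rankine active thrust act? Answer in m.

K_a = 0.3267.
The pressure distribution is triangular, so the resultant acts at H/3 above the base = 10.7/3 = 3.567 m.

3.57 m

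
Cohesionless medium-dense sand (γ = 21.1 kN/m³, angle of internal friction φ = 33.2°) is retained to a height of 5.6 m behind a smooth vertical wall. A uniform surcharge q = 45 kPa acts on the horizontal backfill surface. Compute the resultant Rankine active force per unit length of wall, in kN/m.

K_a = tan²(45° − φ/2) = 0.2924.
Soil triangle: ½ K_a γ H² = 0.5×0.2924×21.1×5.6² = 96.72 kN/m.
Surcharge rectangle: K_a q H = 0.2924×45×5.6 = 73.67 kN/m.
Total = 96.72 + 73.67 = 170.4 kN/m.

170 kN/m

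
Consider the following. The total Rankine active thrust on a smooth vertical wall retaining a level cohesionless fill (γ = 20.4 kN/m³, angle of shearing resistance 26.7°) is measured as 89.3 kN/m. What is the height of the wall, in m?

K_a = 0.3800. P_a = ½ K_a γ H² ⇒ H = √(2P_a/(K_a γ)).
H = √(2×89.3/(0.3800×20.4)) = 4.800 m.

4.80 m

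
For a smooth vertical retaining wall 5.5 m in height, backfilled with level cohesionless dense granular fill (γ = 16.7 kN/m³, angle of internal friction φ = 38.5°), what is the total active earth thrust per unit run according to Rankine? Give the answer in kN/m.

K_a = tan²(45° − φ/2) = 0.2327.
P_a = ½ K_a γ H² = 0.5 × 0.2327 × 16.7 × 5.5² = 58.77 kN/m.

58.8 kN/m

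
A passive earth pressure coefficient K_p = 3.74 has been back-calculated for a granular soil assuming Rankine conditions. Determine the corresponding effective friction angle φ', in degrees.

K_p = (1+sin φ)/(1−sin φ) ⇒ sin φ = (K_p − 1)/(K_p + 1) = 0.5781.
φ = arcsin(0.5781) = 35.31°.

35.3°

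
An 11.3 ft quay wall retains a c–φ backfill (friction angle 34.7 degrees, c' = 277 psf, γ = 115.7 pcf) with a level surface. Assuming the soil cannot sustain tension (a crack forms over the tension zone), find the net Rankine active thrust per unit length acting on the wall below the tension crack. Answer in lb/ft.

K_a = 0.2745; √K_a = 0.5239.
Tension-crack depth z_c = 2c/(γ√K_a) = 2×277/(115.7×0.5239) = 9.140 ft.
σ_a at base = K_a γ H − 2c√K_a = 0.2745×115.7×11.3 − 2×277×0.5239 = 68.61 psf.
P_a = ½ × 68.61 × (H − z_c) = 0.5×68.61×2.160 = 74.11 lb/ft.

74.1 lb/ft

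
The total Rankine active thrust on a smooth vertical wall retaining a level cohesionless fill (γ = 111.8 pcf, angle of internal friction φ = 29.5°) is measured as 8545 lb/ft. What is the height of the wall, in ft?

K_a = 0.3401. P_a = ½ K_a γ H² ⇒ H = √(2P_a/(K_a γ)).
H = √(2×8545/(0.3401×111.8)) = 21.20 ft.

21.2 ft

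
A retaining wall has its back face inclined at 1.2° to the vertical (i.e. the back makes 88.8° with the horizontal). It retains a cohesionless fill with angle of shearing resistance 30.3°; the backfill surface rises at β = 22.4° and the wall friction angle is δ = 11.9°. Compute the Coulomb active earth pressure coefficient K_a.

K_a = sin²(α+φ) / [sin²α · sin(α−δ) · (1 + √{sin(φ+δ)sin(φ−β) / (sin(α−δ)sin(α+β))})²].
With α = 88.8°, φ = 30.3°, δ = 11.9°, β = 22.4°: K_a = 0.4509.

0.451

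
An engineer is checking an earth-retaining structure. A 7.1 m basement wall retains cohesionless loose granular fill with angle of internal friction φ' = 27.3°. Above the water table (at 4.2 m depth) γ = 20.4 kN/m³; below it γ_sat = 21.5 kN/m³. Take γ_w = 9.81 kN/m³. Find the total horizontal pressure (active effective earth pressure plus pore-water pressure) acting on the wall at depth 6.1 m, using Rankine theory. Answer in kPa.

58.7 kPa

K_a = (1 − sin φ)/(1 + sin φ) = 0.3711.
γ' = 21.5 − 9.81 = 11.69 kN/m³.
Effective vertical stress at 6.1 m: σ'_v = 20.4×4.2 + 11.69×1.90 = 107.9 kPa.
σ'_h = K_a σ'_v = 0.3711 × 107.9 = 40.04 kPa; u = γ_w × 1.90 = 18.64 kPa.
Total σ_h = 40.04 + 18.64 = 58.68 kPa.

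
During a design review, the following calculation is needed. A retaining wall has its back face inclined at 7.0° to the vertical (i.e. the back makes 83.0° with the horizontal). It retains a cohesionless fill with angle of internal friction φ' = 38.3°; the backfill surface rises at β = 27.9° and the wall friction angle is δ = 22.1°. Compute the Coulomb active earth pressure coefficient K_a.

0.410

K_a = sin²(α+φ) / [sin²α · sin(α−δ) · (1 + √{sin(φ+δ)sin(φ−β) / (sin(α−δ)sin(α+β))})²].
With α = 83.0°, φ = 38.3°, δ = 22.1°, β = 27.9°: K_a = 0.4099.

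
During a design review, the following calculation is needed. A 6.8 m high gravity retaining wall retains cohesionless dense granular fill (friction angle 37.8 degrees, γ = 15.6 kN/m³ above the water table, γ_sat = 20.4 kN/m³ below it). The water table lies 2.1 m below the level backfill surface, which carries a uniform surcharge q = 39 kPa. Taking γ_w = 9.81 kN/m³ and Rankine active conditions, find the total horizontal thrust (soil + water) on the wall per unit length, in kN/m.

K_a = tan²(45° − φ/2) = 0.2400.
γ' = 20.4 − 9.81 = 10.59 kN/m³. h₂ = H − d_w = 4.7 m.
σ'_h: at surface K_a·q = 9.360; at WT K_a(q+γd_w) = 17.22; at base K_a(q+γd_w+γ'h₂) = 29.17 kPa.
P₁ = ½(9.360+17.22)×2.1 = 27.91; P₂ = ½(17.22+29.17)×4.7 = 109.0; P_w = ½γ_w h₂² = 108.4.
Total = 27.91+109.0+108.4 = 245.3 kN/m.

245 kN/m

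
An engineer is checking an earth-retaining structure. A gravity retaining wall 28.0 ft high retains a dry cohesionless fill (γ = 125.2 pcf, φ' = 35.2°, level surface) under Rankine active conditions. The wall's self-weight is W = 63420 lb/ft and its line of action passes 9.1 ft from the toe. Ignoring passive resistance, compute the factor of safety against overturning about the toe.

K_a = tan²(45° − 35.2°/2) = 0.2687.
P_a = ½K_aγH² = 0.5×0.2687×125.2×28.0² = 13190 lb/ft, acting at H/3 = 9.333 ft above the base.
Overturning moment M_o = P_a × H/3 = 13190 × 9.333 = 123100.
Resisting moment M_r = W × 9.1 = 63420 × 9.1 = 577100.
FS_overturning = M_r/M_o = 577100/123100 = 4.689.

4.69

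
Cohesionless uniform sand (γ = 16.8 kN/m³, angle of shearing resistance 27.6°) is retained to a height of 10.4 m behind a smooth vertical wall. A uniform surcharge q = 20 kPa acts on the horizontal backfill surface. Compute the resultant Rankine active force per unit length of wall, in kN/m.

410 kN/m

K_a = tan²(45° − φ/2) = 0.3668.
Soil triangle: ½ K_a γ H² = 0.5×0.3668×16.8×10.4² = 333.2 kN/m.
Surcharge rectangle: K_a q H = 0.3668×20×10.4 = 76.29 kN/m.
Total = 333.2 + 76.29 = 409.5 kN/m.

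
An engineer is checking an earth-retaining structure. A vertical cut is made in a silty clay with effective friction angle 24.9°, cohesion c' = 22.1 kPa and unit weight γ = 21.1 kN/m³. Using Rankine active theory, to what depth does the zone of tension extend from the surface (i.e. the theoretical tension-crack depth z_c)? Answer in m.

3.28 m

K_a = tan²(45° − 24.9°/2) = 0.4074; √K_a = 0.6383.
The active pressure is zero where K_a γ z = 2c√K_a, so z_c = 2c/(γ√K_a) = 2×22.1/(21.1×0.6383) = 3.282 m.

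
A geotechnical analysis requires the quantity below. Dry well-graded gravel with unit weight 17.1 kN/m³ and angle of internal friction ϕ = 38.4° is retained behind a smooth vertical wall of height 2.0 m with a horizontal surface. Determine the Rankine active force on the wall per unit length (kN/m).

7.99 kN/m

K_a = tan²(45° − φ/2) = 0.2337.
P_a = ½ K_a γ H² = 0.5 × 0.2337 × 17.1 × 2.0² = 7.992 kN/m.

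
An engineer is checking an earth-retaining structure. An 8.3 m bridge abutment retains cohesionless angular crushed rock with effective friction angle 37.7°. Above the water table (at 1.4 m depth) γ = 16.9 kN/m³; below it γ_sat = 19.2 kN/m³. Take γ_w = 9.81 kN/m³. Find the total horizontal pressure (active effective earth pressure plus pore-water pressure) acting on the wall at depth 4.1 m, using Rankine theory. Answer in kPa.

38.3 kPa

K_a = (1 − sin φ)/(1 + sin φ) = 0.2411.
γ' = 19.2 − 9.81 = 9.390 kN/m³.
Effective vertical stress at 4.1 m: σ'_v = 16.9×1.4 + 9.390×2.70 = 49.01 kPa.
σ'_h = K_a σ'_v = 0.2411 × 49.01 = 11.82 kPa; u = γ_w × 2.70 = 26.49 kPa.
Total σ_h = 11.82 + 26.49 = 38.30 kPa.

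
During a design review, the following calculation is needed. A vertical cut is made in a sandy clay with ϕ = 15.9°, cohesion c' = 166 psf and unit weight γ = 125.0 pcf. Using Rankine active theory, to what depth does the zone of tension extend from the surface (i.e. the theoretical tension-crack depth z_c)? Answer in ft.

K_a = tan²(45° − 15.9°/2) = 0.5699; √K_a = 0.7549.
The active pressure is zero where K_a γ z = 2c√K_a, so z_c = 2c/(γ√K_a) = 2×166/(125.0×0.7549) = 3.518 ft.

3.52 ft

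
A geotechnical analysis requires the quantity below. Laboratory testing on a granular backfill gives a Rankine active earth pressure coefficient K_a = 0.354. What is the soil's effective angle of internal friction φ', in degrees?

28.5°

K_a = tan²(45° − φ/2) ⇒ 45° − φ/2 = arctan(√0.354) = 30.75°.
φ = 2(45° − 30.75°) = 28.50°.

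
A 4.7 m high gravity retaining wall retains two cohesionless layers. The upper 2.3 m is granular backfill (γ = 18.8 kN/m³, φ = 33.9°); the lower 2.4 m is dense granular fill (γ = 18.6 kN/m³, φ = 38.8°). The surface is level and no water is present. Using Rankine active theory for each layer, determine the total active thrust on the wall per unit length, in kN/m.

50.2 kN/m

K_a1 = tan²(45°−33.9°/2) = 0.2839; K_a2 = tan²(45°−38.8°/2) = 0.2296.
Layer 1: σ at base = K_a1 γ₁ h₁ = 12.28 kPa; P₁ = ½×12.28×2.3 = 14.12.
Layer 2: σ_v at top = γ₁h₁ = 43.24; σ_h top = K_a2×43.24 = 9.926; σ_h base = K_a2×(43.24+18.6×2.4) = 20.17.
P₂ = ½(9.926+20.17)×2.4 = 36.12. Total P_a = 14.12+36.12 = 50.24 kN/m.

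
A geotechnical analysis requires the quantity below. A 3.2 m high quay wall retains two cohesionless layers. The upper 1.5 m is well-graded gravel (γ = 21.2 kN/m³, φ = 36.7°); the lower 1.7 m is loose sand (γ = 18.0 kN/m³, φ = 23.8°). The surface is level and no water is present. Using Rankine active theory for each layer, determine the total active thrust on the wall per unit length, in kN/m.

K_a1 = tan²(45°−36.7°/2) = 0.2519; K_a2 = tan²(45°−23.8°/2) = 0.4250.
Layer 1: σ at base = K_a1 γ₁ h₁ = 8.009 kPa; P₁ = ½×8.009×1.5 = 6.007.
Layer 2: σ_v at top = γ₁h₁ = 31.80; σ_h top = K_a2×31.80 = 13.51; σ_h base = K_a2×(31.80+18.0×1.7) = 26.52.
P₂ = ½(13.51+26.52)×1.7 = 34.03. Total P_a = 6.007+34.03 = 40.03 kN/m.

40.0 kN/m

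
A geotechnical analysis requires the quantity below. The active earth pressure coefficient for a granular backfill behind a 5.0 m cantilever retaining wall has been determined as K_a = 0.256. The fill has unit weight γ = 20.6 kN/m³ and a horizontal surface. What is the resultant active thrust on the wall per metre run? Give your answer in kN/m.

65.9 kN/m

P = ½ K_a γ H² = 0.5 × 0.256 × 20.6 × 5.0² = 65.92 kN/m.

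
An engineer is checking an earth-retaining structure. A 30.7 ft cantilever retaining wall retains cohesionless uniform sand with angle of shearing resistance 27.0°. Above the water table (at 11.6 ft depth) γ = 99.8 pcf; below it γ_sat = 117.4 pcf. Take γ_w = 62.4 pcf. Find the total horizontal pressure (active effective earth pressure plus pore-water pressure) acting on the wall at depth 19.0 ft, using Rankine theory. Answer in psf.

1050 psf

K_a = (1 − sin φ)/(1 + sin φ) = 0.3755.
γ' = 117.4 − 62.4 = 55.00 pcf.
Effective vertical stress at 19.0 ft: σ'_v = 99.8×11.6 + 55.00×7.40 = 1565 psf.
σ'_h = K_a σ'_v = 0.3755 × 1565 = 587.6 psf; u = γ_w × 7.40 = 461.8 psf.
Total σ_h = 587.6 + 461.8 = 1049 psf.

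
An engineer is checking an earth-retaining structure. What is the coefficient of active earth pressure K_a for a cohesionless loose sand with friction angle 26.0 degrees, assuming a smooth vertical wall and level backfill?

0.390

K_a = tan²(45° − φ/2) = tan²(32.00°) = 0.3905.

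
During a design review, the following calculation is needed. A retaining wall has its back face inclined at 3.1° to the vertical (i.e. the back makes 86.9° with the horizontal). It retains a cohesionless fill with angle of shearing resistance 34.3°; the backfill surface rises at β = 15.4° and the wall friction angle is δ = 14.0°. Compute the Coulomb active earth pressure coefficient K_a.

0.337

K_a = sin²(α+φ) / [sin²α · sin(α−δ) · (1 + √{sin(φ+δ)sin(φ−β) / (sin(α−δ)sin(α+β))})²].
With α = 86.9°, φ = 34.3°, δ = 14.0°, β = 15.4°: K_a = 0.3372.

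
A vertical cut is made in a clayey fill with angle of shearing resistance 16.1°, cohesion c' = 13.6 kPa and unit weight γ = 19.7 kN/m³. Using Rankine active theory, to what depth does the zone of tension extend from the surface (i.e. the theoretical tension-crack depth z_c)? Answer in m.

1.84 m

K_a = tan²(45° − 16.1°/2) = 0.5658; √K_a = 0.7522.
The active pressure is zero where K_a γ z = 2c√K_a, so z_c = 2c/(γ√K_a) = 2×13.6/(19.7×0.7522) = 1.836 m.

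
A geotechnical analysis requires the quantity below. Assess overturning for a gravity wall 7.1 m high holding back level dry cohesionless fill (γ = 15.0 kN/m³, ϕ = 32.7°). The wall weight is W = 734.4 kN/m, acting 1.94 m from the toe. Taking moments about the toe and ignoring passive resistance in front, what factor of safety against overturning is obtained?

K_a = tan²(45° − 32.7°/2) = 0.2985.
P_a = ½K_aγH² = 0.5×0.2985×15.0×7.1² = 112.9 kN/m, acting at H/3 = 2.367 m above the base.
Overturning moment M_o = P_a × H/3 = 112.9 × 2.367 = 267.1.
Resisting moment M_r = W × 1.94 = 734.4 × 1.94 = 1425.
FS_overturning = M_r/M_o = 1425/267.1 = 5.334.

5.33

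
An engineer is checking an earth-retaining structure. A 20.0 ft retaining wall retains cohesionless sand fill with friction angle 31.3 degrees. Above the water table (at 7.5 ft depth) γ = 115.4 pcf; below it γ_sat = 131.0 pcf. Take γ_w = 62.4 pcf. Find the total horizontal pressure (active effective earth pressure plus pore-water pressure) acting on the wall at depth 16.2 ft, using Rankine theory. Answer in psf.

1010 psf

K_a = (1 − sin φ)/(1 + sin φ) = 0.3162.
γ' = 131.0 − 62.4 = 68.60 pcf.
Effective vertical stress at 16.2 ft: σ'_v = 115.4×7.5 + 68.60×8.70 = 1462 psf.
σ'_h = K_a σ'_v = 0.3162 × 1462 = 462.4 psf; u = γ_w × 8.70 = 542.9 psf.
Total σ_h = 462.4 + 542.9 = 1005 psf.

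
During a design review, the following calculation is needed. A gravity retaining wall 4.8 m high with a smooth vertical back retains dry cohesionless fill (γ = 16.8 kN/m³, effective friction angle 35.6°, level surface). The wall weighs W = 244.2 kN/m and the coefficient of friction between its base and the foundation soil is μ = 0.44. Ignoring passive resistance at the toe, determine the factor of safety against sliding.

K_a = tan²(45° − 35.6°/2) = 0.2641.
P_a = ½K_aγH² = 0.5×0.2641×16.8×4.8² = 51.12 kN/m, acting at H/3 = 1.600 m above the base.
FS_sliding = μW / P_a = 0.44×244.2 / 51.12 = 2.102.

2.10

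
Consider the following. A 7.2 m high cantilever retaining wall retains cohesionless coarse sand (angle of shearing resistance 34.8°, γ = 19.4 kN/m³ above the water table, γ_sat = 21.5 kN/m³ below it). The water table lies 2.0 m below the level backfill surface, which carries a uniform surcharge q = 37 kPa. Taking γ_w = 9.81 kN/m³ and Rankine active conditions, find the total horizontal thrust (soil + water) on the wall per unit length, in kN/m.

K_a = tan²(45° − φ/2) = 0.2733.
γ' = 21.5 − 9.81 = 11.69 kN/m³. h₂ = H − d_w = 5.2 m.
σ'_h: at surface K_a·q = 10.11; at WT K_a(q+γd_w) = 20.72; at base K_a(q+γd_w+γ'h₂) = 37.33 kPa.
P₁ = ½(10.11+20.72)×2.0 = 30.83; P₂ = ½(20.72+37.33)×5.2 = 150.9; P_w = ½γ_w h₂² = 132.6.
Total = 30.83+150.9+132.6 = 314.4 kN/m.

314 kN/m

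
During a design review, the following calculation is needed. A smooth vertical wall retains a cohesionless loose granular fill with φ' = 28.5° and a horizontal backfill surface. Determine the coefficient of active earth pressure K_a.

0.354

K_a = (1 − sin φ)/(1 + sin φ) = (1 − sin 28.5°)/(1 + sin 28.5°) = 0.3540.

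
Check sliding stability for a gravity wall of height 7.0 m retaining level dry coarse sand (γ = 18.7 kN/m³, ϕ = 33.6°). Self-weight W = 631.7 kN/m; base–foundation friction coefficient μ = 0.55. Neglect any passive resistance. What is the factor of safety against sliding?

2.64

K_a = tan²(45° − 33.6°/2) = 0.2875.
P_a = ½K_aγH² = 0.5×0.2875×18.7×7.0² = 131.7 kN/m, acting at H/3 = 2.333 m above the base.
FS_sliding = μW / P_a = 0.55×631.7 / 131.7 = 2.638.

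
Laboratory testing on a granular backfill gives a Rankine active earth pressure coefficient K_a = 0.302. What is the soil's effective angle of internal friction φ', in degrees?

K_a = tan²(45° − φ/2) ⇒ 45° − φ/2 = arctan(√0.302) = 28.79°.
φ = 2(45° − 28.79°) = 32.42°.

32.4°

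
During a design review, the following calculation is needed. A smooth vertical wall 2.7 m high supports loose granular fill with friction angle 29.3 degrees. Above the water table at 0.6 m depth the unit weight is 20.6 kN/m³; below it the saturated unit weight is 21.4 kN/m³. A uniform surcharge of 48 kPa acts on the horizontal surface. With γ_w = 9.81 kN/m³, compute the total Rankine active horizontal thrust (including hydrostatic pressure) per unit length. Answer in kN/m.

85.0 kN/m

K_a = tan²(45° − φ/2) = 0.3428.
γ' = 21.4 − 9.81 = 11.59 kN/m³. h₂ = H − d_w = 2.1 m.
σ'_h: at surface K_a·q = 16.46; at WT K_a(q+γd_w) = 20.69; at base K_a(q+γd_w+γ'h₂) = 29.04 kPa.
P₁ = ½(16.46+20.69)×0.6 = 11.14; P₂ = ½(20.69+29.04)×2.1 = 52.22; P_w = ½γ_w h₂² = 21.63.
Total = 11.14+52.22+21.63 = 84.99 kN/m.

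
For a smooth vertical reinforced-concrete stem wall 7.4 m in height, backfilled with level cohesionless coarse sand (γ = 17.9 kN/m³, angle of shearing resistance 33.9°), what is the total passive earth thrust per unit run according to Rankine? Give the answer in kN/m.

K_p = tan²(45° + φ/2) = 3.522.
P_p = ½ K_p γ H² = 0.5 × 3.522 × 17.9 × 7.4² = 1726 kN/m.

1730 kN/m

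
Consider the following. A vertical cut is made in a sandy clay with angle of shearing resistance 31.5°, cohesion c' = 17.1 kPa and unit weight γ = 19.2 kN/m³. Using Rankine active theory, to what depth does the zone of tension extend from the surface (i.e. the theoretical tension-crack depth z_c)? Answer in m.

K_a = tan²(45° − 31.5°/2) = 0.3136; √K_a = 0.5600.
The active pressure is zero where K_a γ z = 2c√K_a, so z_c = 2c/(γ√K_a) = 2×17.1/(19.2×0.5600) = 3.181 m.

3.18 m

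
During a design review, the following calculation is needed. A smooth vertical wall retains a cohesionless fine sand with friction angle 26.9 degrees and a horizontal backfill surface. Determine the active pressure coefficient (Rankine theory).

0.377

K_a = tan²(45° − φ/2) = tan²(31.55°) = 0.3770.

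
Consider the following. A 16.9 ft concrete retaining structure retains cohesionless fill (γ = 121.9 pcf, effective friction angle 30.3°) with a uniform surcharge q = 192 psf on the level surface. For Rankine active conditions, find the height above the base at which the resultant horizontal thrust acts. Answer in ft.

K_a = 0.3293.
Triangular part P₁ = ½K_aγH² = 5733 at H/3 = 5.633 ft; rectangular part P₂ = K_a q H = 1069 at H/2 = 8.450 ft.
ȳ = (P₁·5.633 + P₂·8.450)/(P₁+P₂) = 6.076 ft.

6.08 ft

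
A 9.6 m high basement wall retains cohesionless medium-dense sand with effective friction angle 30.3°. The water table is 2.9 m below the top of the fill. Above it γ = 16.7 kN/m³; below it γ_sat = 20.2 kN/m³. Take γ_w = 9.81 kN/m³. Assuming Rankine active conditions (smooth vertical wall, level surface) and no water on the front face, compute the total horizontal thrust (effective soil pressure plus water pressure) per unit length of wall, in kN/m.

427 kN/m

K_a = tan²(45° − φ/2) = 0.3293.
γ' = 20.2 − 9.81 = 10.39 kN/m³. Depth below WT = 6.7 m.
σ'_h at WT = K_a γ d_w = 15.95 kPa; at base = 15.95 + K_a γ' × 6.7 = 38.87 kPa.
P₁ (0–2.9 m) = ½×15.95×2.9 = 23.13. P₂ (2.9–9.6 m) = ½(15.95+38.87)×6.7 = 183.7.
P_w = ½ γ_w h₂² = 0.5×9.81×6.7² = 220.2. Total = 23.13+183.7+220.2 = 427.0 kN/m.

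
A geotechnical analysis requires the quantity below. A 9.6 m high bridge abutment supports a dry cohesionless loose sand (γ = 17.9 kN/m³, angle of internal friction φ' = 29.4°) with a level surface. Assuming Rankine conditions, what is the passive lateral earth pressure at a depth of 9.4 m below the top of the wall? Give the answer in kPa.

K_p = (1 + sin φ)/(1 − sin φ) = 2.929.
σ_h = K_p γ z = 2.929 × 17.9 × 9.4 = 492.8 kPa.

493 kPa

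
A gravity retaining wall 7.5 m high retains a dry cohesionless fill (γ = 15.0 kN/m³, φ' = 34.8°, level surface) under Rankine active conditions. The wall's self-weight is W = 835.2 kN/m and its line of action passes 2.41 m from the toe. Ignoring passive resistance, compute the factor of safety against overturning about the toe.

K_a = tan²(45° − 34.8°/2) = 0.2733.
P_a = ½K_aγH² = 0.5×0.2733×15.0×7.5² = 115.3 kN/m, acting at H/3 = 2.500 m above the base.
Overturning moment M_o = P_a × H/3 = 115.3 × 2.500 = 288.3.
Resisting moment M_r = W × 2.41 = 835.2 × 2.41 = 2013.
FS_overturning = M_r/M_o = 2013/288.3 = 6.983.

6.98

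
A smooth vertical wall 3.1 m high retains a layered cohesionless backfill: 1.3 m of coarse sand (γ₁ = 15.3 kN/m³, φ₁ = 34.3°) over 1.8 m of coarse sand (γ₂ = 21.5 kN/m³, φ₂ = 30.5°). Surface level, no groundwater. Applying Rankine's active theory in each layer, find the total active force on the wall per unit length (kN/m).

K_a1 = tan²(45°−34.3°/2) = 0.2792; K_a2 = tan²(45°−30.5°/2) = 0.3267.
Layer 1: σ at base = K_a1 γ₁ h₁ = 5.552 kPa; P₁ = ½×5.552×1.3 = 3.609.
Layer 2: σ_v at top = γ₁h₁ = 19.89; σ_h top = K_a2×19.89 = 6.497; σ_h base = K_a2×(19.89+21.5×1.8) = 19.14.
P₂ = ½(6.497+19.14)×1.8 = 23.07. Total P_a = 3.609+23.07 = 26.68 kN/m.

26.7 kN/m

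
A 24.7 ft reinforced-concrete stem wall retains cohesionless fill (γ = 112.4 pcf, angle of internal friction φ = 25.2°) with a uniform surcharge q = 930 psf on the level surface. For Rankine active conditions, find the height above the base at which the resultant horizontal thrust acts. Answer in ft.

9.88 ft

K_a = 0.4027.
Triangular part P₁ = ½K_aγH² = 13810 at H/3 = 8.233 ft; rectangular part P₂ = K_a q H = 9251 at H/2 = 12.35 ft.
ȳ = (P₁·8.233 + P₂·12.35)/(P₁+P₂) = 9.885 ft.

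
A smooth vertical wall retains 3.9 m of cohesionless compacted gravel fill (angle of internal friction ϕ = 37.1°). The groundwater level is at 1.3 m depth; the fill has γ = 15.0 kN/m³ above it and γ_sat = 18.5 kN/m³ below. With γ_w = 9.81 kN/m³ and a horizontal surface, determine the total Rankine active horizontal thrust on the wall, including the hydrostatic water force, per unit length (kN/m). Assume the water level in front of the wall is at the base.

56.1 kN/m

K_a = tan²(45° − φ/2) = 0.2475.
γ' = 18.5 − 9.81 = 8.690 kN/m³. Depth below WT = 2.6 m.
σ'_h at WT = K_a γ d_w = 4.826 kPa; at base = 4.826 + K_a γ' × 2.6 = 10.42 kPa.
P₁ (0–1.3 m) = ½×4.826×1.3 = 3.137. P₂ (1.3–3.9 m) = ½(4.826+10.42)×2.6 = 19.82.
P_w = ½ γ_w h₂² = 0.5×9.81×2.6² = 33.16. Total = 3.137+19.82+33.16 = 56.11 kN/m.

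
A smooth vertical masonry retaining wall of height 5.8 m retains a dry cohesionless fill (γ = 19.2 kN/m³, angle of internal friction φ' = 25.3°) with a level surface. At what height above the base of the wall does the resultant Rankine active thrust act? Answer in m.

1.93 m

K_a = 0.4012.
The pressure distribution is triangular, so the resultant acts at H/3 above the base = 5.8/3 = 1.933 m.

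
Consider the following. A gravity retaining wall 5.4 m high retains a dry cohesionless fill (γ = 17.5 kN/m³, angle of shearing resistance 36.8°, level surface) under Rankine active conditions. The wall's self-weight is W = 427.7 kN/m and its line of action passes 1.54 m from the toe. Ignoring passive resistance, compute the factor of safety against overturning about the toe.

K_a = tan²(45° − 36.8°/2) = 0.2508.
P_a = ½K_aγH² = 0.5×0.2508×17.5×5.4² = 63.98 kN/m, acting at H/3 = 1.800 m above the base.
Overturning moment M_o = P_a × H/3 = 63.98 × 1.800 = 115.2.
Resisting moment M_r = W × 1.54 = 427.7 × 1.54 = 658.7.
FS_overturning = M_r/M_o = 658.7/115.2 = 5.719.

5.72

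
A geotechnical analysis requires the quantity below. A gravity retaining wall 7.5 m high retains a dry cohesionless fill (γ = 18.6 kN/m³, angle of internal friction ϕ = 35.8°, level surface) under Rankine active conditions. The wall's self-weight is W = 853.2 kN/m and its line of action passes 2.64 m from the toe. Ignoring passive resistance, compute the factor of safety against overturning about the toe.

6.58

K_a = tan²(45° − 35.8°/2) = 0.2619.
P_a = ½K_aγH² = 0.5×0.2619×18.6×7.5² = 137.0 kN/m, acting at H/3 = 2.500 m above the base.
Overturning moment M_o = P_a × H/3 = 137.0 × 2.500 = 342.5.
Resisting moment M_r = W × 2.64 = 853.2 × 2.64 = 2252.
FS_overturning = M_r/M_o = 2252/342.5 = 6.577.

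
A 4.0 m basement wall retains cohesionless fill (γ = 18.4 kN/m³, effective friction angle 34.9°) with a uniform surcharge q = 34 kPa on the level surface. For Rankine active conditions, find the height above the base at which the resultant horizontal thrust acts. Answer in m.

1.65 m

K_a = 0.2721.
Triangular part P₁ = ½K_aγH² = 40.06 at H/3 = 1.333 m; rectangular part P₂ = K_a q H = 37.01 at H/2 = 2.000 m.
ȳ = (P₁·1.333 + P₂·2.000)/(P₁+P₂) = 1.653 m.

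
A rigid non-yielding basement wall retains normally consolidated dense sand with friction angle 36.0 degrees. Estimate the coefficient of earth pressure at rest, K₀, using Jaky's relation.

0.412

K₀ = 1 − sin φ' = 1 − sin 36.0° = 0.4122.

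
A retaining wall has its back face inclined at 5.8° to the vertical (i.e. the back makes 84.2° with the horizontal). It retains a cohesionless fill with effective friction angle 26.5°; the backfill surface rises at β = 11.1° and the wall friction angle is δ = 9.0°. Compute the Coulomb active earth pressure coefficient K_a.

0.466

K_a = sin²(α+φ) / [sin²α · sin(α−δ) · (1 + √{sin(φ+δ)sin(φ−β) / (sin(α−δ)sin(α+β))})²].
With α = 84.2°, φ = 26.5°, δ = 9.0°, β = 11.1°: K_a = 0.4664.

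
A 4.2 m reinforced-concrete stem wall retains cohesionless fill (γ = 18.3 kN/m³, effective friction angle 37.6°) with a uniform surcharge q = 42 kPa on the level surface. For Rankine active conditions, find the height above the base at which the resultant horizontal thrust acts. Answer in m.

K_a = 0.2421.
Triangular part P₁ = ½K_aγH² = 39.08 at H/3 = 1.400 m; rectangular part P₂ = K_a q H = 42.71 at H/2 = 2.100 m.
ȳ = (P₁·1.400 + P₂·2.100)/(P₁+P₂) = 1.766 m.

1.77 m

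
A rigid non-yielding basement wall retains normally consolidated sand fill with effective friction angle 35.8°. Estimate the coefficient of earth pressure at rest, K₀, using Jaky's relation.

0.415

K₀ = 1 − sin φ' = 1 − sin 35.8° = 0.4150.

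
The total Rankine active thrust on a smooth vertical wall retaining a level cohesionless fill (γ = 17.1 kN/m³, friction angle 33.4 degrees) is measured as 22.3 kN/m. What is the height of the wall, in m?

3.00 m

K_a = 0.2899. P_a = ½ K_a γ H² ⇒ H = √(2P_a/(K_a γ)).
H = √(2×22.3/(0.2899×17.1)) = 2.999 m.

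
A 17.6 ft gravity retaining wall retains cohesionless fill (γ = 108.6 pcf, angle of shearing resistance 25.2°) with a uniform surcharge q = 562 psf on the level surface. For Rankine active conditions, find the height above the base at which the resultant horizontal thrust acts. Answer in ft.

K_a = 0.4027.
Triangular part P₁ = ½K_aγH² = 6774 at H/3 = 5.867 ft; rectangular part P₂ = K_a q H = 3984 at H/2 = 8.800 ft.
ȳ = (P₁·5.867 + P₂·8.800)/(P₁+P₂) = 6.953 ft.

6.95 ft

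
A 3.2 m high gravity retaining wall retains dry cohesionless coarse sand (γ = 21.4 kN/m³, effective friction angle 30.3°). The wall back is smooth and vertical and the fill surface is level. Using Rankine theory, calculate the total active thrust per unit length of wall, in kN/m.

K_a = tan²(45° − φ/2) = 0.3293.
P_a = ½ K_a γ H² = 0.5 × 0.3293 × 21.4 × 3.2² = 36.08 kN/m.

36.1 kN/m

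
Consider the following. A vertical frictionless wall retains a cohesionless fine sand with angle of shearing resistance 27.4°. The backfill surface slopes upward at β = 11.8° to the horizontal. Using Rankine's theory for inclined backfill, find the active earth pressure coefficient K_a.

0.399

K_a = cos β · (cos β − √(cos²β − cos²φ)) / (cos β + √(cos²β − cos²φ)).
cos β = 0.9789, cos φ = 0.8878, √(cos²β − cos²φ) = 0.4123.
K_a = 0.9789 × (0.9789 − 0.4123)/(0.9789 + 0.4123) = 0.3987.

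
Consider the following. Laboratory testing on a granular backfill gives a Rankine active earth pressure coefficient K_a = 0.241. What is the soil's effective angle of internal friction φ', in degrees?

37.7°

K_a = tan²(45° − φ/2) ⇒ 45° − φ/2 = arctan(√0.241) = 26.15°.
φ = 2(45° − 26.15°) = 37.71°.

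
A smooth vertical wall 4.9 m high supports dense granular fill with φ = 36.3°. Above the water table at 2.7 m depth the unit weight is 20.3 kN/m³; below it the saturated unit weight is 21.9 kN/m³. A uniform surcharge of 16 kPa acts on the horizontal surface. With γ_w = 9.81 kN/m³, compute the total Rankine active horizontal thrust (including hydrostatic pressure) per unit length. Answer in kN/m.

101 kN/m

K_a = tan²(45° − φ/2) = 0.2563.
γ' = 21.9 − 9.81 = 12.09 kN/m³. h₂ = H − d_w = 2.2 m.
σ'_h: at surface K_a·q = 4.100; at WT K_a(q+γd_w) = 18.15; at base K_a(q+γd_w+γ'h₂) = 24.96 kPa.
P₁ = ½(4.100+18.15)×2.7 = 30.03; P₂ = ½(18.15+24.96)×2.2 = 47.42; P_w = ½γ_w h₂² = 23.74.
Total = 30.03+47.42+23.74 = 101.2 kN/m.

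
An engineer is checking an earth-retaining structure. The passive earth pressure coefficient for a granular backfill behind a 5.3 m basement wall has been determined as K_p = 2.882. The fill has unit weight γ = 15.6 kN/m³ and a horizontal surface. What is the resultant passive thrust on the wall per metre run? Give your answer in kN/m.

631 kN/m

P = ½ K_p γ H² = 0.5 × 2.882 × 15.6 × 5.3² = 631.5 kN/m.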